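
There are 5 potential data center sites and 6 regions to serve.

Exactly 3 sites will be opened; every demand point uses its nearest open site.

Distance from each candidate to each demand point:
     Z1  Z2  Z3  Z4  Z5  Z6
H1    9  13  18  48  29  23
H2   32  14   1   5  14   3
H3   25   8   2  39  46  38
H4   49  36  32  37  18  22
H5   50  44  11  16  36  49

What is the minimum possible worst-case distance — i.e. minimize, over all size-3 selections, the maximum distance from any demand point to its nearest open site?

Open {H1, H2, H3}.
  Farthest demand point is Z5 at distance 14 (to H2); all others are ≤ 14.
With {H1, H2, H4} the worst case is 14.
With {H1, H2, H5} the worst case is 14.
No size-3 selection achieves below 14.

14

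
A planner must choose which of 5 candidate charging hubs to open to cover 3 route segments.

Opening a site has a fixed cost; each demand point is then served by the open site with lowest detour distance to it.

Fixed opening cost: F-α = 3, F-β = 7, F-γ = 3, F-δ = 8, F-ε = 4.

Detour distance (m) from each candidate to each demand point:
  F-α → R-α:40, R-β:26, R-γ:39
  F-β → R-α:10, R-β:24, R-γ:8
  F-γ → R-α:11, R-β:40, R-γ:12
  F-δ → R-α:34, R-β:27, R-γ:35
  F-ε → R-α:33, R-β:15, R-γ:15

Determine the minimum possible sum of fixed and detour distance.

44

Open {F-β, F-ε}: assign each demand point to its cheapest open site.
  R-α→F-β 10, R-β→F-ε 15, R-γ→F-β 8
  detour distance 33, fixed 11 → total 44.
Compare {F-γ, F-ε}: detour distance 38 + fixed 7 = 45.
Compare {F-α, F-β, F-ε}: detour distance 33 + fixed 14 = 47.
Compare {F-β, F-γ, F-ε}: detour distance 33 + fixed 14 = 47.
All other subsets cost ≥ 45. Minimum total cost: 44.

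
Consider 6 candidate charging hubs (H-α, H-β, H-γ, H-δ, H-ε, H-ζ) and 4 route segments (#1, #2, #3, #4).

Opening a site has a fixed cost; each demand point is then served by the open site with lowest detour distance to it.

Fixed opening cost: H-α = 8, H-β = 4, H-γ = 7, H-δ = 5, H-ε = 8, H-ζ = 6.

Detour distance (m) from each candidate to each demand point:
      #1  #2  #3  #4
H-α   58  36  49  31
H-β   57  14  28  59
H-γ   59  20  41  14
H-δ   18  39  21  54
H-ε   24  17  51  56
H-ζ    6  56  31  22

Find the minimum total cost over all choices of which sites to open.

77

Open {H-β, H-γ, H-δ, H-ζ}: assign each demand point to its cheapest open site.
  #1→H-ζ 6, #2→H-β 14, #3→H-δ 21, #4→H-γ 14
  detour distance 55, fixed 22 → total 77.
Compare {H-β, H-δ, H-ζ}: detour distance 63 + fixed 15 = 78.
Compare {H-β, H-γ, H-ζ}: detour distance 62 + fixed 17 = 79.
Compare {H-γ, H-δ, H-ζ}: detour distance 61 + fixed 18 = 79.
All other subsets cost ≥ 78. Minimum total cost: 77.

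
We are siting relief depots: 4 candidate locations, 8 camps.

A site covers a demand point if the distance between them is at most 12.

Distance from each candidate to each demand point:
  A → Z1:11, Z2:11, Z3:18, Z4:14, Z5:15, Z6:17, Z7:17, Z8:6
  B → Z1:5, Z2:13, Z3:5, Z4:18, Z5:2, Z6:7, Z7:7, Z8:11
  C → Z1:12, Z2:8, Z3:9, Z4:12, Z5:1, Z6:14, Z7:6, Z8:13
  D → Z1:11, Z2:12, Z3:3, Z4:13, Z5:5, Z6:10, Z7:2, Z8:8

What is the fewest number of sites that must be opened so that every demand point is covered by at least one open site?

Coverage sets (demand points within 12 of each site):
  A: {Z1, Z2, Z8}
  B: {Z1, Z3, Z5, Z6, Z7, Z8}
  C: {Z1, Z2, Z3, Z4, Z5, Z7}
  D: {Z1, Z2, Z3, Z5, Z6, Z7, Z8}
No single site covers all 8 demand points.
But {B, C} covers everything, so the minimum is 2.

2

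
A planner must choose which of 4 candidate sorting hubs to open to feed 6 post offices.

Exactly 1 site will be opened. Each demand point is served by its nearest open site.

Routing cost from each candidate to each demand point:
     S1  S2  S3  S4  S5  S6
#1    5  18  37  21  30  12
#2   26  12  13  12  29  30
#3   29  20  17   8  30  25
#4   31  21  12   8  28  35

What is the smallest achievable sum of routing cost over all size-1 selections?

122

Open {#2}.
  S1→#2 26, S2→#2 12, S3→#2 13, S4→#2 12, S5→#2 29, S6→#2 30  ⇒ total 122.
Compare {#1}: total 123.
Compare {#3}: total 129.
No size-1 selection does better; minimum is 122.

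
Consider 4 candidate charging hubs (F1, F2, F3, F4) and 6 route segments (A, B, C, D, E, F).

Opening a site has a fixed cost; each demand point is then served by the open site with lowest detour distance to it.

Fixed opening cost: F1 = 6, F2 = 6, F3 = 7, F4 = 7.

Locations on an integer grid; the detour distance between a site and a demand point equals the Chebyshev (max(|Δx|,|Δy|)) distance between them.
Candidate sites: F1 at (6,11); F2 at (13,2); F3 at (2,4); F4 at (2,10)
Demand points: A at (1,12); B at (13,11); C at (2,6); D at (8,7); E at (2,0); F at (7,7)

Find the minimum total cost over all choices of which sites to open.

39

Open {F1, F3}: assign each demand point to its cheapest open site.
  A→F1 5, B→F1 7, C→F3 2, D→F1 4, E→F3 4, F→F1 4
  detour distance 26, fixed 13 → total 39.
Compare {F1}: detour distance 36 + fixed 6 = 42.
Compare {F3}: detour distance 36 + fixed 7 = 43.
Compare {F1, F3, F4}: detour distance 23 + fixed 20 = 43.
All other subsets cost ≥ 42. Minimum total cost: 39.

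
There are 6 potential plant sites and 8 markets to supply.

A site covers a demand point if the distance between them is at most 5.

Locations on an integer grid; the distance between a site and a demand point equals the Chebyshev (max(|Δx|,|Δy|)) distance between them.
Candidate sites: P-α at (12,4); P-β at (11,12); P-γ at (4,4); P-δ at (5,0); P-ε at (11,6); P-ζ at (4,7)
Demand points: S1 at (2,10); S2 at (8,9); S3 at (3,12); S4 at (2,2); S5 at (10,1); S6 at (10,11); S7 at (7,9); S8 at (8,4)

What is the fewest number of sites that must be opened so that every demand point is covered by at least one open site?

Coverage sets (demand points within 5 of each site):
  P-α: {S2, S5, S7, S8}
  P-β: {S2, S6, S7}
  P-γ: {S2, S4, S7, S8}
  P-δ: {S4, S5, S8}
  P-ε: {S2, S5, S6, S7, S8}
  P-ζ: {S1, S2, S3, S4, S7, S8}
No single site covers all 8 demand points.
But {P-ε, P-ζ} covers everything, so the minimum is 2.

2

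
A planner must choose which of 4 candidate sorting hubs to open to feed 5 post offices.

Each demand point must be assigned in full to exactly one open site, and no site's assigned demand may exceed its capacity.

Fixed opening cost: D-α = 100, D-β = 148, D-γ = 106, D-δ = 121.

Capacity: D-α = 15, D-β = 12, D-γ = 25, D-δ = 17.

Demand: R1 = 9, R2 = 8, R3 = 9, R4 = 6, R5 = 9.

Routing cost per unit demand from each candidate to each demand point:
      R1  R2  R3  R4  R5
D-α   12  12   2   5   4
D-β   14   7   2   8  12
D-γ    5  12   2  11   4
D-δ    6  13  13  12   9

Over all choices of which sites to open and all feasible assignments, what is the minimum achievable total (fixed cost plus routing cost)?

Open {D-γ, D-δ}; cheapest assignment that respects the capacities:
  D-γ (cap 25, load 24): R3, R4, R5 — cost 9×2 + 6×11 + 9×4 = 120
  D-δ (cap 17, load 17): R1, R2 — cost 9×6 + 8×13 = 158
  Shipping 278, fixed 227 → total 505.
  Any other capacity-feasible assignment to {D-γ, D-δ} ships for at least 278.
Compare {D-α, D-β, D-γ}: its best feasible assignment gives total 539.
Compare {D-α, D-γ, D-δ}: its best feasible assignment gives total 560.
Every other set of open sites that can feasibly serve all demand totals ≥ 539 even under its best assignment. Minimum: 505.

505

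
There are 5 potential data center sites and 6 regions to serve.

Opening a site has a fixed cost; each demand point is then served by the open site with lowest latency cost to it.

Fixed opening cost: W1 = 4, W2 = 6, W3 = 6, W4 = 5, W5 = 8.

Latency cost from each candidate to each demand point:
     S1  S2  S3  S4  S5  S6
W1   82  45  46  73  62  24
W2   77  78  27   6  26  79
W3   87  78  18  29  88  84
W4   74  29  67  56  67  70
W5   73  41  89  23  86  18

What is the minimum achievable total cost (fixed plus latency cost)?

195

Open {W2, W3, W4, W5}: assign each demand point to its cheapest open site.
  S1→W5 73, S2→W4 29, S3→W3 18, S4→W2 6, S5→W2 26, S6→W5 18
  latency cost 170, fixed 25 → total 195.
Compare {W2, W4, W5}: latency cost 179 + fixed 19 = 198.
Compare {W1, W2, W3, W4}: latency cost 177 + fixed 21 = 198.
Compare {W1, W2, W3, W4, W5}: latency cost 170 + fixed 29 = 199.
All other subsets cost ≥ 198. Minimum total cost: 195.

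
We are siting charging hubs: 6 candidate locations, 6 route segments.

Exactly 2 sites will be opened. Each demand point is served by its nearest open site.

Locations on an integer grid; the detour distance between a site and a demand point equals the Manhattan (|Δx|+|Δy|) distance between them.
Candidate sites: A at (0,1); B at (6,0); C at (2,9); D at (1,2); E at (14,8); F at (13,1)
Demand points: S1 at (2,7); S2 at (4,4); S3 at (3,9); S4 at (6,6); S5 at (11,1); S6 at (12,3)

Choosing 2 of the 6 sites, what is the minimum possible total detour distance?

22

Open {C, F}.
  S1→C 2, S2→C 7, S3→C 1, S4→C 7, S5→F 2, S6→F 3  ⇒ total 22.
Compare {B, C}: total 30.
Compare {C, E}: total 34.
No size-2 selection does better; minimum is 22.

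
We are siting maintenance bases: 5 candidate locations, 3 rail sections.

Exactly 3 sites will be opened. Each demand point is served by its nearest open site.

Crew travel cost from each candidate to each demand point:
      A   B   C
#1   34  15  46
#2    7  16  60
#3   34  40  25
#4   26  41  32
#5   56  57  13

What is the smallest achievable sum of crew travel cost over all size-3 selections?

Open {#1, #2, #5}.
  A→#2 7, B→#1 15, C→#5 13  ⇒ total 35.
Compare {#2, #3, #5}: total 36.
Compare {#2, #4, #5}: total 36.
No size-3 selection does better; minimum is 35.

35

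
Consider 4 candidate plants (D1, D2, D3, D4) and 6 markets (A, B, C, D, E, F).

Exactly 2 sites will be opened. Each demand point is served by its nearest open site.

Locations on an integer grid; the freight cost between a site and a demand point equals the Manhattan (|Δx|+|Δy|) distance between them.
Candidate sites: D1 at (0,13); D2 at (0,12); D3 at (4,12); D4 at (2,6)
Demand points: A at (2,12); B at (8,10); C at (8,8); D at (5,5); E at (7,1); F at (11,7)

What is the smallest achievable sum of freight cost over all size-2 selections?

Open {D3, D4}.
  A→D3 2, B→D3 6, C→D3 8, D→D4 4, E→D4 10, F→D4 10  ⇒ total 40.
Compare {D2, D4}: total 44.
Compare {D1, D4}: total 45.
No size-2 selection does better; minimum is 40.

40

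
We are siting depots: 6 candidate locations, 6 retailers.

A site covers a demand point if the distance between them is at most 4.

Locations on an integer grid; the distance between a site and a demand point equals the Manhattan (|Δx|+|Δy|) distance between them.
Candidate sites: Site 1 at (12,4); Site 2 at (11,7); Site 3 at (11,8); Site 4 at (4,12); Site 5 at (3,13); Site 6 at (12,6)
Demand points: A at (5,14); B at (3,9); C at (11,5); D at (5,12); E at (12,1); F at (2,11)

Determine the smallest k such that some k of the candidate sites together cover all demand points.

Coverage sets (demand points within 4 of each site):
  Site 1: {C, E}
  Site 2: {C}
  Site 3: {C}
  Site 4: {A, B, D, F}
  Site 5: {A, B, D, F}
  Site 6: {C}
No single site covers all 6 demand points.
But {Site 1, Site 4} covers everything, so the minimum is 2.

2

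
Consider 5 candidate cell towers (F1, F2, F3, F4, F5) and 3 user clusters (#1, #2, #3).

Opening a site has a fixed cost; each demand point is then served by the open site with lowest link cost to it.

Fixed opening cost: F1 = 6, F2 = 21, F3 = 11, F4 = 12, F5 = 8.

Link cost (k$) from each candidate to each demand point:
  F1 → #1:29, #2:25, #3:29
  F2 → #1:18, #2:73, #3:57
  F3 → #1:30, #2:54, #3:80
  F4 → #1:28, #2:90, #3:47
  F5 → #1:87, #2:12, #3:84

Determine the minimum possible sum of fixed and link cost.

Open {F1, F5}: assign each demand point to its cheapest open site.
  #1→F1 29, #2→F5 12, #3→F1 29
  link cost 70, fixed 14 → total 84.
Compare {F1}: link cost 83 + fixed 6 = 89.
Compare {F1, F2, F5}: link cost 59 + fixed 35 = 94.
Compare {F1, F3, F5}: link cost 70 + fixed 25 = 95.
All other subsets cost ≥ 89. Minimum total cost: 84.

84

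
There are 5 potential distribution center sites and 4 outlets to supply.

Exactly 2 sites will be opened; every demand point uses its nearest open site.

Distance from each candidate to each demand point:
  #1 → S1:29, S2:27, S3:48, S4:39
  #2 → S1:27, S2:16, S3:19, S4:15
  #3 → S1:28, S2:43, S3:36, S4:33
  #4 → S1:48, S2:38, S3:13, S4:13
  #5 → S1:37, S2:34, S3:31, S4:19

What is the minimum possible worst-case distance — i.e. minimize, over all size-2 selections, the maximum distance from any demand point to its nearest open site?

Open {#1, #2}.
  Farthest demand point is S1 at distance 27 (to #2); all others are ≤ 27.
With {#2, #3} the worst case is 27.
With {#2, #4} the worst case is 27.
No size-2 selection achieves below 27.

27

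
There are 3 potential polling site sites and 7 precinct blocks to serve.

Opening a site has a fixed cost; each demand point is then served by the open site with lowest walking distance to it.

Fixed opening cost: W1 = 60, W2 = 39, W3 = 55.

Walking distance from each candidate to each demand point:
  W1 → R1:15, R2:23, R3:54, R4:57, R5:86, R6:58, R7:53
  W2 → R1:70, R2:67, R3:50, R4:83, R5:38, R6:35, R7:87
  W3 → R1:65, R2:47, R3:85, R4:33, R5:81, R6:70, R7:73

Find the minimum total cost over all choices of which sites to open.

370

Open {W1, W2}: assign each demand point to its cheapest open site.
  R1→W1 15, R2→W1 23, R3→W2 50, R4→W1 57, R5→W2 38, R6→W2 35, R7→W1 53
  walking distance 271, fixed 99 → total 370.
Compare {W1, W2, W3}: walking distance 247 + fixed 154 = 401.
Compare {W1}: walking distance 346 + fixed 60 = 406.
Compare {W1, W3}: walking distance 317 + fixed 115 = 432.
All other subsets cost ≥ 401. Minimum total cost: 370.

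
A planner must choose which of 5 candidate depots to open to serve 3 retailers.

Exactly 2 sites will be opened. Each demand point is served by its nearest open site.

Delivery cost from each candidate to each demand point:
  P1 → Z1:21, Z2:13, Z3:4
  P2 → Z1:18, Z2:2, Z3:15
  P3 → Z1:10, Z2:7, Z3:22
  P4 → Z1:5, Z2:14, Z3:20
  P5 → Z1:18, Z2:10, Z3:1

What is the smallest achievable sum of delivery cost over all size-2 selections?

Open {P4, P5}.
  Z1→P4 5, Z2→P5 10, Z3→P5 1  ⇒ total 16.
Compare {P3, P5}: total 18.
Compare {P1, P3}: total 21.
No size-2 selection does better; minimum is 16.

16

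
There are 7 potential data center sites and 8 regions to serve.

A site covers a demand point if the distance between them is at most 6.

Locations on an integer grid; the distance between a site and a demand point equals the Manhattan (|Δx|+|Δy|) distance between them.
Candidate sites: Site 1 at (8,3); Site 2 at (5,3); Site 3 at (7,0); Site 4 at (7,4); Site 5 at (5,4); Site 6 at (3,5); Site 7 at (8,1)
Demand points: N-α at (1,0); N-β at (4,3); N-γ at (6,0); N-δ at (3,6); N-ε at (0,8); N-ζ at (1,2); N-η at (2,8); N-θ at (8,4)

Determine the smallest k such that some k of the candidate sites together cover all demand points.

Coverage sets (demand points within 6 of each site):
  Site 1: {N-β, N-γ, N-θ}
  Site 2: {N-β, N-γ, N-δ, N-ζ, N-θ}
  Site 3: {N-α, N-β, N-γ, N-θ}
  Site 4: {N-β, N-γ, N-δ, N-θ}
  Site 5: {N-β, N-γ, N-δ, N-ζ, N-θ}
  Site 6: {N-β, N-δ, N-ε, N-ζ, N-η, N-θ}
  Site 7: {N-β, N-γ, N-θ}
No single site covers all 8 demand points.
But {Site 3, Site 6} covers everything, so the minimum is 2.

2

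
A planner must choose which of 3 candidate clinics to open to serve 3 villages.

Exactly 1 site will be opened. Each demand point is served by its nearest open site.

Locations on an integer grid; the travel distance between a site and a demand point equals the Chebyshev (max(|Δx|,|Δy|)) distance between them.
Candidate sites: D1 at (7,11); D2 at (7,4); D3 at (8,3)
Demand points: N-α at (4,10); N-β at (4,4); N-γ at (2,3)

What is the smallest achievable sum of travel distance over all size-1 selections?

14

Open {D2}.
  N-α→D2 6, N-β→D2 3, N-γ→D2 5  ⇒ total 14.
Compare {D3}: total 17.
Compare {D1}: total 18.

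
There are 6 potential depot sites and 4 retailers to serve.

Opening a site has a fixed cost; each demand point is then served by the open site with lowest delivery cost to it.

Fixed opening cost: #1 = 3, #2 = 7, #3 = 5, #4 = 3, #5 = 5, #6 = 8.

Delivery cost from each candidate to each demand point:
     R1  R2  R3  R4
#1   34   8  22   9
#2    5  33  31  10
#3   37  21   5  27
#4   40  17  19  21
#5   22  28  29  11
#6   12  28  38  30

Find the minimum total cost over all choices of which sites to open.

42

Open {#1, #2, #3}: assign each demand point to its cheapest open site.
  R1→#2 5, R2→#1 8, R3→#3 5, R4→#1 9
  delivery cost 27, fixed 15 → total 42.
Compare {#1, #2, #3, #4}: delivery cost 27 + fixed 18 = 45.
Compare {#1, #2, #3, #5}: delivery cost 27 + fixed 20 = 47.
Compare {#1, #3, #6}: delivery cost 34 + fixed 16 = 50.
All other subsets cost ≥ 45. Minimum total cost: 42.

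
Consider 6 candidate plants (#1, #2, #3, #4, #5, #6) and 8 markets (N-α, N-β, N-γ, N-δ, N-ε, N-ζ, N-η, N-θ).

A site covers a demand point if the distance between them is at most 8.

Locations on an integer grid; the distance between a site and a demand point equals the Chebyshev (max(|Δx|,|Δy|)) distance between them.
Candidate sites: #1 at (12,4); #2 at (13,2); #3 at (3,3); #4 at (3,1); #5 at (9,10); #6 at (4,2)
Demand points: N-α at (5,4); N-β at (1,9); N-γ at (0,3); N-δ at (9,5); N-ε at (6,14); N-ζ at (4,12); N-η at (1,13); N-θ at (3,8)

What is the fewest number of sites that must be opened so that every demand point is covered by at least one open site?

Coverage sets (demand points within 8 of each site):
  #1: {N-α, N-δ, N-ζ}
  #2: {N-α, N-δ}
  #3: {N-α, N-β, N-γ, N-δ, N-θ}
  #4: {N-α, N-β, N-γ, N-δ, N-θ}
  #5: {N-α, N-β, N-δ, N-ε, N-ζ, N-η, N-θ}
  #6: {N-α, N-β, N-γ, N-δ, N-θ}
No single site covers all 8 demand points.
But {#3, #5} covers everything, so the minimum is 2.

2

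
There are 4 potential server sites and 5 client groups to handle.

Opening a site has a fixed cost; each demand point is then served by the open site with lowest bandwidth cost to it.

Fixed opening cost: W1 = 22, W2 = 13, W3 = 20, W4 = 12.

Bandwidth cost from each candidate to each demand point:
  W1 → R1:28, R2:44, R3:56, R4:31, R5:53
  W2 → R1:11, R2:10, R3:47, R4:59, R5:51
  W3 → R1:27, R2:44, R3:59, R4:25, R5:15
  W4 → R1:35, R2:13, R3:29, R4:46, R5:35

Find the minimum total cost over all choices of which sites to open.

135

Open {W2, W3, W4}: assign each demand point to its cheapest open site.
  R1→W2 11, R2→W2 10, R3→W4 29, R4→W3 25, R5→W3 15
  bandwidth cost 90, fixed 45 → total 135.
Compare {W2, W3}: bandwidth cost 108 + fixed 33 = 141.
Compare {W3, W4}: bandwidth cost 109 + fixed 32 = 141.
Compare {W2, W4}: bandwidth cost 131 + fixed 25 = 156.
All other subsets cost ≥ 141. Minimum total cost: 135.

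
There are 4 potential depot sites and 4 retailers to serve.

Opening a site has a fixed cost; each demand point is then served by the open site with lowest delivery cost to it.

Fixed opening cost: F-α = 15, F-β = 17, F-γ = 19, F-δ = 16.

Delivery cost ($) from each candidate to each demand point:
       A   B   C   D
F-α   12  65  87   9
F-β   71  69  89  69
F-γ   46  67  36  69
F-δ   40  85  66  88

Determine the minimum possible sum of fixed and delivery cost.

Open {F-α, F-γ}: assign each demand point to its cheapest open site.
  A→F-α 12, B→F-α 65, C→F-γ 36, D→F-α 9
  delivery cost 122, fixed 34 → total 156.
Compare {F-α, F-γ, F-δ}: delivery cost 122 + fixed 50 = 172.
Compare {F-α, F-β, F-γ}: delivery cost 122 + fixed 51 = 173.
Compare {F-α, F-δ}: delivery cost 152 + fixed 31 = 183.
All other subsets cost ≥ 172. Minimum total cost: 156.

156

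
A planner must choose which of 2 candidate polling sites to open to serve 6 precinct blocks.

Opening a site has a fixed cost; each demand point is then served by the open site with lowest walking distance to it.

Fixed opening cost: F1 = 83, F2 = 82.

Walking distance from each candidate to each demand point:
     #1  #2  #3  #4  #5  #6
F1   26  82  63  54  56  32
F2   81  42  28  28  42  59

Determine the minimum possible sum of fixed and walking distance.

362

Open {F2}: assign each demand point to its cheapest open site.
  #1→F2 81, #2→F2 42, #3→F2 28, #4→F2 28, #5→F2 42, #6→F2 59
  walking distance 280, fixed 82 → total 362.
Compare {F1, F2}: walking distance 198 + fixed 165 = 363.
Compare {F1}: walking distance 313 + fixed 83 = 396.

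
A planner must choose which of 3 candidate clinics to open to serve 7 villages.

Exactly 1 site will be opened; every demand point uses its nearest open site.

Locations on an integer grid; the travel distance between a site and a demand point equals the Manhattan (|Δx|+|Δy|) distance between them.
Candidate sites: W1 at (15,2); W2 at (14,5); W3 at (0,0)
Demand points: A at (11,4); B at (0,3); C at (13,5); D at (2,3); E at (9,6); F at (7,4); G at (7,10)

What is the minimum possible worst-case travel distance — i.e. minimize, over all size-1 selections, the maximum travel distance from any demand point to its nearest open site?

16

Open {W1}.
  Farthest demand point is B at travel distance 16 (to W1); all others are ≤ 16.
With {W2} the worst case is 16.
With {W3} the worst case is 18.
No size-1 selection achieves below 16.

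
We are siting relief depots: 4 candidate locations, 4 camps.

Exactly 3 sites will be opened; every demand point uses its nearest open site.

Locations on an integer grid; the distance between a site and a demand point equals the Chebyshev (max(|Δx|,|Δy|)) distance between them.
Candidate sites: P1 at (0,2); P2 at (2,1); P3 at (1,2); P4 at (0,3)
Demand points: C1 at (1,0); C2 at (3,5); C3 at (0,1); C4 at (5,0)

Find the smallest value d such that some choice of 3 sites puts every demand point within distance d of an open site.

Open {P1, P2, P3}.
  Farthest demand point is C2 at distance 3 (to P1); all others are ≤ 3.
With {P1, P2, P4} the worst case is 3.
With {P2, P3, P4} the worst case is 3.
No size-3 selection achieves below 3.

3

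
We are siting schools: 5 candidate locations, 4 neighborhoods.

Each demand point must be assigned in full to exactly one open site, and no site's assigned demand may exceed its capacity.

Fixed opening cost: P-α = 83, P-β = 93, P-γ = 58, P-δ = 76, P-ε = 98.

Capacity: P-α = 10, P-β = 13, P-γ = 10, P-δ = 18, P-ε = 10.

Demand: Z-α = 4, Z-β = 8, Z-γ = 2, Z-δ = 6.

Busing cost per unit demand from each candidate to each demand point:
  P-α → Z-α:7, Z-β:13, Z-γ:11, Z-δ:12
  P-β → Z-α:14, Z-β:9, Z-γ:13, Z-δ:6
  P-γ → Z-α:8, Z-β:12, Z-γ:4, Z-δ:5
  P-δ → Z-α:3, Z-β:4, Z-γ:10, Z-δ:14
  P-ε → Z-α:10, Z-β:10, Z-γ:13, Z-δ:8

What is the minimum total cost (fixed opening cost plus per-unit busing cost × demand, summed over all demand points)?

Open {P-γ, P-δ}; cheapest assignment that respects the capacities:
  P-γ (cap 10, load 8): Z-γ, Z-δ — cost 2×4 + 6×5 = 38
  P-δ (cap 18, load 12): Z-α, Z-β — cost 4×3 + 8×4 = 44
  Shipping 82, fixed 134 → total 216.
  Any other capacity-feasible assignment to {P-γ, P-δ} ships for at least 82.
Compare {P-β, P-δ}: its best feasible assignment gives total 269.
Compare {P-δ, P-ε}: its best feasible assignment gives total 286.
Every other set of open sites that can feasibly serve all demand totals ≥ 269 even under its best assignment. Minimum: 216.

216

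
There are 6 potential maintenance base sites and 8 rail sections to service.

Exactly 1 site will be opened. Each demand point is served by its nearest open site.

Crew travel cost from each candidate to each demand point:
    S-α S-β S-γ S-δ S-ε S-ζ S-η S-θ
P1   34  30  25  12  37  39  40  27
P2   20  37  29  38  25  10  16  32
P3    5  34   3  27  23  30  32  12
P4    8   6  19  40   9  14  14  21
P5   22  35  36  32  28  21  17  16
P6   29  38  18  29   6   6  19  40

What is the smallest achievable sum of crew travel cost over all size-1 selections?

131

Open {P4}.
  S-α→P4 8, S-β→P4 6, S-γ→P4 19, S-δ→P4 40, S-ε→P4 9, S-ζ→P4 14, S-η→P4 14, S-θ→P4 21  ⇒ total 131.
Compare {P3}: total 166.
Compare {P6}: total 185.
No size-1 selection does better; minimum is 131.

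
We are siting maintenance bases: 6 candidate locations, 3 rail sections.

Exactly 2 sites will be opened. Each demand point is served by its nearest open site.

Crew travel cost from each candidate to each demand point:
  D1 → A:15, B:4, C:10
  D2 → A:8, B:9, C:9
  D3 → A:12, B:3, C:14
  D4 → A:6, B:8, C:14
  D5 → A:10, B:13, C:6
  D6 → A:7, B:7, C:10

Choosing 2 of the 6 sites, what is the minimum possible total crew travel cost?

Open {D3, D5}.
  A→D5 10, B→D3 3, C→D5 6  ⇒ total 19.
Compare {D1, D4}: total 20.
Compare {D1, D5}: total 20.
No size-2 selection does better; minimum is 19.

19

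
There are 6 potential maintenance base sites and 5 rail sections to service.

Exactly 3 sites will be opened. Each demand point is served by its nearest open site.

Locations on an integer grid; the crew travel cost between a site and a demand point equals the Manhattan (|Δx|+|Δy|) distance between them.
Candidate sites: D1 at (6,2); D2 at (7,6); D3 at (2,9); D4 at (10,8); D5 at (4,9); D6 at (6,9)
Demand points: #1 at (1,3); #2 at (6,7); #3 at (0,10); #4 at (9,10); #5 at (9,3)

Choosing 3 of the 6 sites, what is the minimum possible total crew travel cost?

Open {D1, D3, D6}.
  #1→D1 6, #2→D6 2, #3→D3 3, #4→D6 4, #5→D1 4  ⇒ total 19.
Compare {D2, D3, D4}: total 20.
Compare {D1, D2, D3}: total 21.
No size-3 selection does better; minimum is 19.

19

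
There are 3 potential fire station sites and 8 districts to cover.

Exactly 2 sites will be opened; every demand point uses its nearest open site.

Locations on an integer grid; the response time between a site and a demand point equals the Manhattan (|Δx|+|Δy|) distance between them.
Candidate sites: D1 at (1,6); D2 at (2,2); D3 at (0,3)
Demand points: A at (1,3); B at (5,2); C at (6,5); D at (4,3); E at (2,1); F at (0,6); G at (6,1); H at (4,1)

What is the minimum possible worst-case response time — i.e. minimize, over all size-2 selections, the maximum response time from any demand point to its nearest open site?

Open {D1, D2}.
  Farthest demand point is C at response time 6 (to D1); all others are ≤ 6.
With {D2, D3} the worst case is 7.
With {D1, D3} the worst case is 8.
No size-2 selection achieves below 6.

6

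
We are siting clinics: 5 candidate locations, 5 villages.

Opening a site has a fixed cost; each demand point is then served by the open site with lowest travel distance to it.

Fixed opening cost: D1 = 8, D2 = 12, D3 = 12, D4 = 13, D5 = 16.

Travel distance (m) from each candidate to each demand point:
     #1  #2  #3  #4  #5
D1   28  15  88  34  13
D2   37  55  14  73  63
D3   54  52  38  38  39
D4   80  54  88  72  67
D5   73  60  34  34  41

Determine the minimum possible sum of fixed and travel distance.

124

Open {D1, D2}: assign each demand point to its cheapest open site.
  #1→D1 28, #2→D1 15, #3→D2 14, #4→D1 34, #5→D1 13
  travel distance 104, fixed 20 → total 124.
Compare {D1, D2, D3}: travel distance 104 + fixed 32 = 136.
Compare {D1, D2, D4}: travel distance 104 + fixed 33 = 137.
Compare {D1, D2, D5}: travel distance 104 + fixed 36 = 140.
All other subsets cost ≥ 136. Minimum total cost: 124.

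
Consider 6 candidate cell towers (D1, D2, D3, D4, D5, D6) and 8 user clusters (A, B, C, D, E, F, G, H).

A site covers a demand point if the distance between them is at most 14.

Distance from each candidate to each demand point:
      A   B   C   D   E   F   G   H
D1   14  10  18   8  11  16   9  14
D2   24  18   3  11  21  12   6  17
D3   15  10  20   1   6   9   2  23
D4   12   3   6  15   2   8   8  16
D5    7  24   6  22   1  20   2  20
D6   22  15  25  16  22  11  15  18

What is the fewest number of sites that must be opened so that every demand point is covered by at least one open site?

2

Coverage sets (demand points within 14 of each site):
  D1: {A, B, D, E, G, H}
  D2: {C, D, F, G}
  D3: {B, D, E, F, G}
  D4: {A, B, C, E, F, G}
  D5: {A, C, E, G}
  D6: {F}
No single site covers all 8 demand points.
But {D1, D2} covers everything, so the minimum is 2.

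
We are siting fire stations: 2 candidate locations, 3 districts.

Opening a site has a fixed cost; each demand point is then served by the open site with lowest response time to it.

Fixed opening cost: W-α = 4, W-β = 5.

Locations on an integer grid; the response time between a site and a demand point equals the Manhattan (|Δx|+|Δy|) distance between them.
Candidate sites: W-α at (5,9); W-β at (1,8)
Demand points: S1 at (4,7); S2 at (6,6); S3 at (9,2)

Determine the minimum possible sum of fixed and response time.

22

Open {W-α}: assign each demand point to its cheapest open site.
  S1→W-α 3, S2→W-α 4, S3→W-α 11
  response time 18, fixed 4 → total 22.
Compare {W-α, W-β}: response time 18 + fixed 9 = 27.
Compare {W-β}: response time 25 + fixed 5 = 30.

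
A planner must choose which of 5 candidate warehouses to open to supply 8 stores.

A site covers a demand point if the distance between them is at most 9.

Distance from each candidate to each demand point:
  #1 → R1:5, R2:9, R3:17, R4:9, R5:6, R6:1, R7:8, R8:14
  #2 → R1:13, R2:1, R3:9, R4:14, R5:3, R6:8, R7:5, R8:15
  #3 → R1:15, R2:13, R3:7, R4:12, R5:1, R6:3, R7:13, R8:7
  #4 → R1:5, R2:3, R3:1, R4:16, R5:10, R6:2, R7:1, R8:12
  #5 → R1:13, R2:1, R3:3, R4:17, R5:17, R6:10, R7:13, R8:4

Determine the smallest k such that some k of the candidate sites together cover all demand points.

2

Coverage sets (demand points within 9 of each site):
  #1: {R1, R2, R4, R5, R6, R7}
  #2: {R2, R3, R5, R6, R7}
  #3: {R3, R5, R6, R8}
  #4: {R1, R2, R3, R6, R7}
  #5: {R2, R3, R8}
No single site covers all 8 demand points.
But {#1, #3} covers everything, so the minimum is 2.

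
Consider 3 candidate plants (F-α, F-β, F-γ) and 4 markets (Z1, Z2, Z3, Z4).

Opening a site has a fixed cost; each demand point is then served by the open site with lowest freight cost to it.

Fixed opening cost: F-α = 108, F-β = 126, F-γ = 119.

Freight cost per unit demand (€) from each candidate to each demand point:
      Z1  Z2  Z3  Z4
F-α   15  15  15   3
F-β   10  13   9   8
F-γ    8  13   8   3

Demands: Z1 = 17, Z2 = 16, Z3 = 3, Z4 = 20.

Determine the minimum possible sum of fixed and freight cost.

547

Open {F-γ}: assign each demand point to its cheapest open site.
  Z1→F-γ 17×8=136, Z2→F-γ 16×13=208, Z3→F-γ 3×8=24, Z4→F-γ 20×3=60
  freight cost 428, fixed 119 → total 547.
Compare {F-α, F-γ}: freight cost 428 + fixed 227 = 655.
Compare {F-β, F-γ}: freight cost 428 + fixed 245 = 673.
Compare {F-β}: freight cost 565 + fixed 126 = 691.
All other subsets cost ≥ 655. Minimum total cost: 547.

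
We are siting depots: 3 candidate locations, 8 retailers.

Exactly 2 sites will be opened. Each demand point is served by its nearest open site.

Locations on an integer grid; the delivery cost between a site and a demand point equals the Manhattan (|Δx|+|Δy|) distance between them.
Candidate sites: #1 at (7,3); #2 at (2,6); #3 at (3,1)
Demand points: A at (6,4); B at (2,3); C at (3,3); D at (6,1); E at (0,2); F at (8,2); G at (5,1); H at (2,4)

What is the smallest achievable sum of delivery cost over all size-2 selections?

22

Open {#1, #3}.
  A→#1 2, B→#3 3, C→#3 2, D→#1 3, E→#3 4, F→#1 2, G→#3 2, H→#3 4  ⇒ total 22.
Compare {#1, #2}: total 26.
Compare {#2, #3}: total 28.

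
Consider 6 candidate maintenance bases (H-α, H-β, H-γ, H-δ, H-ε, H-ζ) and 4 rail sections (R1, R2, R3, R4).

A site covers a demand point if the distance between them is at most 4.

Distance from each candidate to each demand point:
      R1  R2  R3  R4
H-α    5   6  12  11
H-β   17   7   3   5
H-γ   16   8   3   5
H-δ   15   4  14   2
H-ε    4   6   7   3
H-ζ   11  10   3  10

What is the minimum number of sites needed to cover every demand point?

3

Coverage sets (demand points within 4 of each site):
  H-α: {}
  H-β: {R3}
  H-γ: {R3}
  H-δ: {R2, R4}
  H-ε: {R1, R4}
  H-ζ: {R3}
No 2 sites suffice: every size-2 union leaves at least one demand point uncovered.
But {H-β, H-δ, H-ε} covers everything, so the minimum is 3.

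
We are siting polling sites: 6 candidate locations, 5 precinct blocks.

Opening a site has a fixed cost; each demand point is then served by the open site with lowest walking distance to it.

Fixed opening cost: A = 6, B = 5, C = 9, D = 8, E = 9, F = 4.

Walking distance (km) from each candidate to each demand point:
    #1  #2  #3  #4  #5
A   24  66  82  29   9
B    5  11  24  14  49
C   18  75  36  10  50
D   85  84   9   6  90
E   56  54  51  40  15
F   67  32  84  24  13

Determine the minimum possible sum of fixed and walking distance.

59

Open {A, B, D}: assign each demand point to its cheapest open site.
  #1→B 5, #2→B 11, #3→D 9, #4→D 6, #5→A 9
  walking distance 40, fixed 19 → total 59.
Compare {B, D, F}: walking distance 44 + fixed 17 = 61.
Compare {A, B, D, F}: walking distance 40 + fixed 23 = 63.
Compare {B, D, E}: walking distance 46 + fixed 22 = 68.
All other subsets cost ≥ 61. Minimum total cost: 59.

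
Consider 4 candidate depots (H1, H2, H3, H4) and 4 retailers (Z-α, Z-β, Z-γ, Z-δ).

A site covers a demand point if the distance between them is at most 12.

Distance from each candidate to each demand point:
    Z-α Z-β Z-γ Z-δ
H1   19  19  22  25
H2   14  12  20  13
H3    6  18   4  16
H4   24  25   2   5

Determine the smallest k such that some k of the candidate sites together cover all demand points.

Coverage sets (demand points within 12 of each site):
  H1: {}
  H2: {Z-β}
  H3: {Z-α, Z-γ}
  H4: {Z-γ, Z-δ}
No 2 sites suffice: every size-2 union leaves at least one demand point uncovered.
But {H2, H3, H4} covers everything, so the minimum is 3.

3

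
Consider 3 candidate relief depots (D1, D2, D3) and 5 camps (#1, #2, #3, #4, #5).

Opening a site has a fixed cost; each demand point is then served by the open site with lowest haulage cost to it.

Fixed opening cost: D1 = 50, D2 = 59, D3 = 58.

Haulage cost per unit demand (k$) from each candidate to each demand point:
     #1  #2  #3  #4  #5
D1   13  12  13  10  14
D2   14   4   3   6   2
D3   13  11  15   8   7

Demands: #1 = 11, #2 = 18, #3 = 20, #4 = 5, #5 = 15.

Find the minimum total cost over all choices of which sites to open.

405

Open {D2}: assign each demand point to its cheapest open site.
  #1→D2 11×14=154, #2→D2 18×4=72, #3→D2 20×3=60, #4→D2 5×6=30, #5→D2 15×2=30
  haulage cost 346, fixed 59 → total 405.
Compare {D1, D2}: haulage cost 335 + fixed 109 = 444.
Compare {D2, D3}: haulage cost 335 + fixed 117 = 452.
Compare {D1, D2, D3}: haulage cost 335 + fixed 167 = 502.
All other subsets cost ≥ 444. Minimum total cost: 405.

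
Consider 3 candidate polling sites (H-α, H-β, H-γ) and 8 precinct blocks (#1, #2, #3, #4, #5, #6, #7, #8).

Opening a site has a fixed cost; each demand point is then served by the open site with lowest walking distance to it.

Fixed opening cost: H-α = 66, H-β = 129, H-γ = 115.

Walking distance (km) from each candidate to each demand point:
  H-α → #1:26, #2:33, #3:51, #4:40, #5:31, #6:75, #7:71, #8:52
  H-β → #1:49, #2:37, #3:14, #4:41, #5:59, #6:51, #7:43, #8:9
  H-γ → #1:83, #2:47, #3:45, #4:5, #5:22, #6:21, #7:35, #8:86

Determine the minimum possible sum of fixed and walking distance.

420

Open {H-α, H-γ}: assign each demand point to its cheapest open site.
  #1→H-α 26, #2→H-α 33, #3→H-γ 45, #4→H-γ 5, #5→H-γ 22, #6→H-γ 21, #7→H-γ 35, #8→H-α 52
  walking distance 239, fixed 181 → total 420.
Compare {H-β}: walking distance 303 + fixed 129 = 432.
Compare {H-β, H-γ}: walking distance 192 + fixed 244 = 436.
Compare {H-α, H-β}: walking distance 247 + fixed 195 = 442.
All other subsets cost ≥ 432. Minimum total cost: 420.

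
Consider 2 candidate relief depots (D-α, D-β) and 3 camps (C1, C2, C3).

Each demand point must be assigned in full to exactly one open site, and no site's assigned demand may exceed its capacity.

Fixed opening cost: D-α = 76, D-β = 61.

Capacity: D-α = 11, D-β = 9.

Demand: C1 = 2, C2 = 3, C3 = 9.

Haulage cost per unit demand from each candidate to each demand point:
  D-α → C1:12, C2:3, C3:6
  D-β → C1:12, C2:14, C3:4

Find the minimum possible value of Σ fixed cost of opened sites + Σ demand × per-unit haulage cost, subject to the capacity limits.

Open {D-α, D-β}; cheapest assignment that respects the capacities:
  D-α (cap 11, load 5): C1, C2 — cost 2×12 + 3×3 = 33
  D-β (cap 9, load 9): C3 — cost 9×4 = 36
  Shipping 69, fixed 137 → total 206.
  Any other capacity-feasible assignment to {D-α, D-β} ships for at least 69.
Total demand is 14 and no other set of sites has combined capacity ≥ 14, so {D-α, D-β} is the only feasible choice of open sites. Minimum: 206.

206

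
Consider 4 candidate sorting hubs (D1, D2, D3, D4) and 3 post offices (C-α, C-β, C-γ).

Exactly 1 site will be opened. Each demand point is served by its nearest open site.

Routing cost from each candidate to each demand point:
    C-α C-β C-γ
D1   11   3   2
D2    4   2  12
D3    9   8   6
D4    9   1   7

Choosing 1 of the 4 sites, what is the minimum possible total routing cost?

16

Open {D1}.
  C-α→D1 11, C-β→D1 3, C-γ→D1 2  ⇒ total 16.
Compare {D4}: total 17.
Compare {D2}: total 18.
No size-1 selection does better; minimum is 16.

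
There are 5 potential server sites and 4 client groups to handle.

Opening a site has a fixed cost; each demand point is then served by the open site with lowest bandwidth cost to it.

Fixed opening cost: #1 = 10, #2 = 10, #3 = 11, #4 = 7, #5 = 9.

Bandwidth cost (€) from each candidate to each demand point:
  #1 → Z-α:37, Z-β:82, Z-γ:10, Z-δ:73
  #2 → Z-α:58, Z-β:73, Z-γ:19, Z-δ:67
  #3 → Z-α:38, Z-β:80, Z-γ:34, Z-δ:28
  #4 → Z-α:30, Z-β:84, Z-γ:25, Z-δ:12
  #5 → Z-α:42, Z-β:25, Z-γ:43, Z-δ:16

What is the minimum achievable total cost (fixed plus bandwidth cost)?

103

Open {#1, #4, #5}: assign each demand point to its cheapest open site.
  Z-α→#4 30, Z-β→#5 25, Z-γ→#1 10, Z-δ→#4 12
  bandwidth cost 77, fixed 26 → total 103.
Compare {#1, #5}: bandwidth cost 88 + fixed 19 = 107.
Compare {#4, #5}: bandwidth cost 92 + fixed 16 = 108.
Compare {#2, #4, #5}: bandwidth cost 86 + fixed 26 = 112.
All other subsets cost ≥ 107. Minimum total cost: 103.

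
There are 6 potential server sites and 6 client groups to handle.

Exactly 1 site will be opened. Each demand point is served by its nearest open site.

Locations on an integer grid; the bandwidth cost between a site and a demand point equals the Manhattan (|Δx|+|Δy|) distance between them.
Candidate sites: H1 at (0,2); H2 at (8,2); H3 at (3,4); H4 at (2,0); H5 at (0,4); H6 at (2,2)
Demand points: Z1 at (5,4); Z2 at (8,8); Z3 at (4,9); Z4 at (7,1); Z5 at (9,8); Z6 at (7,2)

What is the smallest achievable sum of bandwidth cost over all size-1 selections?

32

Open {H2}.
  Z1→H2 5, Z2→H2 6, Z3→H2 11, Z4→H2 2, Z5→H2 7, Z6→H2 1  ⇒ total 32.
Compare {H3}: total 40.
Compare {H6}: total 50.
No size-1 selection does better; minimum is 32.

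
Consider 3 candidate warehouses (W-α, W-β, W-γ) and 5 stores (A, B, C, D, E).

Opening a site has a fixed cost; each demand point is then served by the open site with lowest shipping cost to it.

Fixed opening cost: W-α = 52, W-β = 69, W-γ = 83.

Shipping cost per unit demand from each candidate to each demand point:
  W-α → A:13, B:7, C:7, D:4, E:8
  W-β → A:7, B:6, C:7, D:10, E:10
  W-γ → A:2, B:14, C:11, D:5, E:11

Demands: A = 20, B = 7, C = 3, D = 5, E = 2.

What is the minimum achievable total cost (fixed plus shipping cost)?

281

Open {W-α, W-γ}: assign each demand point to its cheapest open site.
  A→W-γ 20×2=40, B→W-α 7×7=49, C→W-α 3×7=21, D→W-α 5×4=20, E→W-α 2×8=16
  shipping cost 146, fixed 135 → total 281.
Compare {W-β, W-γ}: shipping cost 148 + fixed 152 = 300.
Compare {W-γ}: shipping cost 218 + fixed 83 = 301.
Compare {W-β}: shipping cost 273 + fixed 69 = 342.
All other subsets cost ≥ 300. Minimum total cost: 281.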